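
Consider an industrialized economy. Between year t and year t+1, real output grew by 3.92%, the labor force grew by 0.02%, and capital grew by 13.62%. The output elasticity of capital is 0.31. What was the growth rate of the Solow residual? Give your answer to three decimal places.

-0.316%

Labor's share = 1 − 0.31 = 0.69.
Capital: 0.31 × 13.62 = 4.2222 pp.
The labor force: 0.69 × 0.02 = 0.0138 pp.
TFP growth = 3.92 − 4.236 = -0.316%.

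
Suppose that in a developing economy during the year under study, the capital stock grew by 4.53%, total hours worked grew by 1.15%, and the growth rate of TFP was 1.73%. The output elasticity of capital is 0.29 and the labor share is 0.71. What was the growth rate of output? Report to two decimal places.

Labor's share = 1 − 0.29 = 0.71.
The capital stock: 0.29 × 4.53 = 1.3137 pp.
Total hours worked: 0.71 × 1.15 = 0.8165 pp.
Output growth = 1.73 + 2.1302 = 3.8602%.

Output grew 3.86%.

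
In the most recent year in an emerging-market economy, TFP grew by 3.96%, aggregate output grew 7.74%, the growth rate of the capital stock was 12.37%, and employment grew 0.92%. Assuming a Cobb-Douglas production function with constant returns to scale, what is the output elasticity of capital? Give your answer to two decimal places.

gY = gA + α·gK + (1−α)·gL, so gY − gA − gL = α(gK − gL).
7.74 − 3.96 − 0.92 = α × (12.37 − 0.92).
2.86 = 11.45 α, so α = 0.2498.

0.25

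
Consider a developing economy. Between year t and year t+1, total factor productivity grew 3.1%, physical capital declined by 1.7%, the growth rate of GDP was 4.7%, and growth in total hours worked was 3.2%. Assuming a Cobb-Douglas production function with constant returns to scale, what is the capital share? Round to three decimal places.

0.327

gY = gA + α·gK + (1−α)·gL, so gY − gA − gL = α(gK − gL).
4.7 − 3.1 − 3.2 = α × (-1.7 − 3.2).
-1.6 = -4.9 α, so α = 0.32653.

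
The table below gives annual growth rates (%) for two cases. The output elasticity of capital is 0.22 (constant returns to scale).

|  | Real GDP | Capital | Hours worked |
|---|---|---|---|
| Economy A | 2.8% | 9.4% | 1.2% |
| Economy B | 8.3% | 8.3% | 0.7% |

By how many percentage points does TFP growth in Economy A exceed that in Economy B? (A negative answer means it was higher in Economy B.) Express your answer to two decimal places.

Labor's share = 1 − 0.22 = 0.78.
Economy A: TFP = 2.8 − 2.068 − 0.936 = -0.204%.
Economy B: TFP = 8.3 − 1.826 − 0.546 = 5.928%.
Difference = -0.204 − (5.928) = -6.132 pp.

-6.13 percentage points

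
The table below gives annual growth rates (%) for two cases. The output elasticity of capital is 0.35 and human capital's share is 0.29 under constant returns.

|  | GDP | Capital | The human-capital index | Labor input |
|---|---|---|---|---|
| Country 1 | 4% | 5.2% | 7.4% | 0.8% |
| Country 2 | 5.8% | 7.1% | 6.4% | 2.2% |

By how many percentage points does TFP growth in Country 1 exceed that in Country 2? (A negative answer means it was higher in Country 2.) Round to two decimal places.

Labor's share = 1 − 0.35 − 0.29 = 0.36.
Country 1: TFP = 4 − 1.82 − 2.146 − 0.288 = -0.254%.
Country 2: TFP = 5.8 − 2.485 − 1.856 − 0.792 = 0.667%.
Difference = -0.254 − (0.667) = -0.921 pp.

-0.92 percentage points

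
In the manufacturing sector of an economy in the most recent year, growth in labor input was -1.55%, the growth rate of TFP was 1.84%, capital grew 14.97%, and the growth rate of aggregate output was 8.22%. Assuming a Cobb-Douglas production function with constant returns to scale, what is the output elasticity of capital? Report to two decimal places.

gY = gA + α·gK + (1−α)·gL, so gY − gA − gL = α(gK − gL).
8.22 − 1.84 + 1.55 = α × (14.97 − (-1.55)).
7.93 = 16.52 α, so α = 0.48.

The output elasticity of capital is 0.48.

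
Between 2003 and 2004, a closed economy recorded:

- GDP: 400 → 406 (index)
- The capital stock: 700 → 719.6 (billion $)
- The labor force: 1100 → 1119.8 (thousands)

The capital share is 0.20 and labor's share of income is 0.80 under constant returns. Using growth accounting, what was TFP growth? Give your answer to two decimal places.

GDP growth = (406 − 400) / 400 = 1.5%.
The capital stock growth = (719.6 − 700) / 700 = 2.8%.
The labor force growth = (1119.8 − 1100) / 1100 = 1.8%.
Labor's share = 1 − 0.2 = 0.8.
The capital stock: 0.2 × 2.8 = 0.56 pp.
The labor force: 0.8 × 1.8 = 1.44 pp.
TFP growth = 1.5 − 2 = -0.5%.

-0.50%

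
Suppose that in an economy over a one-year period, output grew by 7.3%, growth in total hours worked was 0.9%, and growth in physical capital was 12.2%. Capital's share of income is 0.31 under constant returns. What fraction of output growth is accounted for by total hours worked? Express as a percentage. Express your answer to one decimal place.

Labor's share = 1 − 0.31 = 0.69.
Total hours worked contributed 0.69 × 0.9 = 0.621 pp.
Share of growth = 0.621 / 7.3 × 100 = 8.507%.

8.5%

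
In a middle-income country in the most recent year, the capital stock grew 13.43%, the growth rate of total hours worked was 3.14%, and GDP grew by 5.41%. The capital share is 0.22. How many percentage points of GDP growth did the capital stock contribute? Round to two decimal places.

2.95 percentage points

Contribution = share × growth = 0.22 × 13.43 = 2.9546 pp.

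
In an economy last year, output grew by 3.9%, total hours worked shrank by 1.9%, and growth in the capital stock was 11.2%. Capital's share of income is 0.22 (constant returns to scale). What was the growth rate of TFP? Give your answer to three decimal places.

2.918%

Labor's share = 1 − 0.22 = 0.78.
The capital stock: 0.22 × 11.2 = 2.464 pp.
Total hours worked: 0.78 × (-1.9) = -1.482 pp.
TFP growth = 3.9 − 0.982 = 2.918%.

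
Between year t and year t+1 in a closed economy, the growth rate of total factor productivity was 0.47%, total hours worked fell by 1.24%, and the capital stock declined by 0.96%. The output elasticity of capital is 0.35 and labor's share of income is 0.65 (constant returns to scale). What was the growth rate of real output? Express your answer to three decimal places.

Labor's share = 1 − 0.35 = 0.65.
The capital stock: 0.35 × (-0.96) = -0.336 pp.
Total hours worked: 0.65 × (-1.24) = -0.806 pp.
Output growth = 0.47 + (-1.142) = -0.672%.

-0.672%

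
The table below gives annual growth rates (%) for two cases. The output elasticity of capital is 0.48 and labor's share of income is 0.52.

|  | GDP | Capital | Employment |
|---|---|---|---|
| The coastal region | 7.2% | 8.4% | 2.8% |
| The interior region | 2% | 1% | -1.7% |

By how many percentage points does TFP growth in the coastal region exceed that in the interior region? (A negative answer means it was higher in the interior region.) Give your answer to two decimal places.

-0.69 percentage points

Labor's share = 1 − 0.48 = 0.52.
The coastal region: TFP = 7.2 − 4.032 − 1.456 = 1.712%.
The interior region: TFP = 2 − 0.48 + 0.884 = 2.404%.
Difference = 1.712 − (2.404) = -0.692 pp.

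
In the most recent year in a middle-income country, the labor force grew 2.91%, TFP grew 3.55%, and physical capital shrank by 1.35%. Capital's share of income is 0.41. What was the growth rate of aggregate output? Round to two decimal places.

4.71%

Labor's share = 1 − 0.41 = 0.59.
Physical capital: 0.41 × (-1.35) = -0.5535 pp.
The labor force: 0.59 × 2.91 = 1.7169 pp.
Output growth = 3.55 + 1.1634 = 4.7134%.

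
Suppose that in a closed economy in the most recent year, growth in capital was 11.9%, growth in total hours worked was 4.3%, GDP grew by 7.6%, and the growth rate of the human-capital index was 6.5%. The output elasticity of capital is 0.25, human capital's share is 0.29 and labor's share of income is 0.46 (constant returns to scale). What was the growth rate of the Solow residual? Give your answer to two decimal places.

Labor's share = 1 − 0.25 − 0.29 = 0.46.
Capital: 0.25 × 11.9 = 2.975 pp.
The human-capital index: 0.29 × 6.5 = 1.885 pp.
Total hours worked: 0.46 × 4.3 = 1.978 pp.
TFP growth = 7.6 − 6.838 = 0.762%.

The Solow residual growth was 0.76%.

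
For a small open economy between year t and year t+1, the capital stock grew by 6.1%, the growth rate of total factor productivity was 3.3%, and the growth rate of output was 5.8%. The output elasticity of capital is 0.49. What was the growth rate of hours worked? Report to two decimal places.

Labor's share = 1 − 0.49 = 0.51.
gY = gA + 0.49×6.1 + 0.51×g.
0.51×g = 5.8 − 3.3 − 2.989 = -0.489.
g = -0.489 / 0.51 = -0.9588%.

-0.96%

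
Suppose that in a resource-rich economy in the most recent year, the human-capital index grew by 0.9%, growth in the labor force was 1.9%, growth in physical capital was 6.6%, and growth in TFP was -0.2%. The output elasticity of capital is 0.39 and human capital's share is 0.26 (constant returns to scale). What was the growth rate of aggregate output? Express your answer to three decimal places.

Labor's share = 1 − 0.39 − 0.26 = 0.35.
Physical capital: 0.39 × 6.6 = 2.574 pp.
The human-capital index: 0.26 × 0.9 = 0.234 pp.
The labor force: 0.35 × 1.9 = 0.665 pp.
Output growth = -0.2 + 3.473 = 3.273%.

3.273%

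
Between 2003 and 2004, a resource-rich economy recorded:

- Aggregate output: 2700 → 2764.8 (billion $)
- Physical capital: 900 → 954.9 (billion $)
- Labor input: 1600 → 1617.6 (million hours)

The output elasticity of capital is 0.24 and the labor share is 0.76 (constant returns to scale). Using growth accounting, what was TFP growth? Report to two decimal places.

Aggregate output growth = (2764.8 − 2700) / 2700 = 2.4%.
Physical capital growth = (954.9 − 900) / 900 = 6.1%.
Labor input growth = (1617.6 − 1600) / 1600 = 1.1%.
Labor's share = 1 − 0.24 = 0.76.
Physical capital: 0.24 × 6.1 = 1.464 pp.
Labor input: 0.76 × 1.1 = 0.836 pp.
TFP growth = 2.4 − 2.3 = 0.1%.

0.10%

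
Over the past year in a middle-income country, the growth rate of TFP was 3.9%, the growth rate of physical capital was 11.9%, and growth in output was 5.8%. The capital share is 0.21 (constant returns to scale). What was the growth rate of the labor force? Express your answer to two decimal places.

-0.76%

Labor's share = 1 − 0.21 = 0.79.
gY = gA + 0.21×11.9 + 0.79×g.
0.79×g = 5.8 − 3.9 − 2.499 = -0.599.
g = -0.599 / 0.79 = -0.7582%.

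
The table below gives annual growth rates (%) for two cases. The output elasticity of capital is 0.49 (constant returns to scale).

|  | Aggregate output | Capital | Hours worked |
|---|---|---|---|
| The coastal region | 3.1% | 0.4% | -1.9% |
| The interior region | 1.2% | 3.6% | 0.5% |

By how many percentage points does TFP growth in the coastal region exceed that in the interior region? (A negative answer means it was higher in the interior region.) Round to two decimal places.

4.69 percentage points

Labor's share = 1 − 0.49 = 0.51.
The coastal region: TFP = 3.1 − 0.196 + 0.969 = 3.873%.
The interior region: TFP = 1.2 − 1.764 − 0.255 = -0.819%.
Difference = 3.873 − (-0.819) = 4.692 pp.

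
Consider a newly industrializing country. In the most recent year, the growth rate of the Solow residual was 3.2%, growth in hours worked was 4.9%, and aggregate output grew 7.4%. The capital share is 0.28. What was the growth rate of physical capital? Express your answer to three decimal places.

Labor's share = 1 − 0.28 = 0.72.
gY = gA + 0.72×4.9 + 0.28×g.
0.28×g = 7.4 − 3.2 − 3.528 = 0.672.
g = 0.672 / 0.28 = 2.4%.

2.400%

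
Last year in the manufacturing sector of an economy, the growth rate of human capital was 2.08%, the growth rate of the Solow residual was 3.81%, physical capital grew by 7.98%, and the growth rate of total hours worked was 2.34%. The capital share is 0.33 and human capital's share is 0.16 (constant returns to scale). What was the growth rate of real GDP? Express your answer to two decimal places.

7.97%

Labor's share = 1 − 0.33 − 0.16 = 0.51.
Physical capital: 0.33 × 7.98 = 2.6334 pp.
Human capital: 0.16 × 2.08 = 0.3328 pp.
Total hours worked: 0.51 × 2.34 = 1.1934 pp.
Output growth = 3.81 + 4.1596 = 7.9696%.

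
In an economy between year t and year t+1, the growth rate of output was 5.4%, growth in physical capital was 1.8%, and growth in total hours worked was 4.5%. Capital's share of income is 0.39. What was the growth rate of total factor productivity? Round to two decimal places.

1.95%

Labor's share = 1 − 0.39 = 0.61.
Physical capital: 0.39 × 1.8 = 0.702 pp.
Total hours worked: 0.61 × 4.5 = 2.745 pp.
TFP growth = 5.4 − 3.447 = 1.953%.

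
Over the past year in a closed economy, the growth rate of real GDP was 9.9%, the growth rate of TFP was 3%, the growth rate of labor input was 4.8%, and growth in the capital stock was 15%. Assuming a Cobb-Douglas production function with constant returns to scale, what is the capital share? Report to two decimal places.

gY = gA + α·gK + (1−α)·gL, so gY − gA − gL = α(gK − gL).
9.9 − 3 − 4.8 = α × (15 − 4.8).
2.1 = 10.2 α, so α = 0.2059.

0.21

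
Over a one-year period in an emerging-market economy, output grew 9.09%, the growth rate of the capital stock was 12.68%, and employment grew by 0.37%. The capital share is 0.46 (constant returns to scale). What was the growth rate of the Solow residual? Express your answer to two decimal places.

Labor's share = 1 − 0.46 = 0.54.
The capital stock: 0.46 × 12.68 = 5.8328 pp.
Employment: 0.54 × 0.37 = 0.1998 pp.
TFP growth = 9.09 − 6.0326 = 3.0574%.

3.06%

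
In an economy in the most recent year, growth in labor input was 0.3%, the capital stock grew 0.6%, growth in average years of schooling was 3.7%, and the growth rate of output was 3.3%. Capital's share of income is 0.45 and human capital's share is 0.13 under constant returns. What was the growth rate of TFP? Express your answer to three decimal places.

Labor's share = 1 − 0.45 − 0.13 = 0.42.
The capital stock: 0.45 × 0.6 = 0.27 pp.
Average years of schooling: 0.13 × 3.7 = 0.481 pp.
Labor input: 0.42 × 0.3 = 0.126 pp.
TFP growth = 3.3 − 0.877 = 2.423%.

2.423%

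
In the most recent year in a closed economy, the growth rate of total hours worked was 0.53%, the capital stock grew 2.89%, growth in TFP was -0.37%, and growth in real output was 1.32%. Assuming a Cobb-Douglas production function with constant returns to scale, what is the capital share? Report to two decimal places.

gY = gA + α·gK + (1−α)·gL, so gY − gA − gL = α(gK − gL).
1.32 + 0.37 − 0.53 = α × (2.89 − 0.53).
1.16 = 2.36 α, so α = 0.4915.

0.49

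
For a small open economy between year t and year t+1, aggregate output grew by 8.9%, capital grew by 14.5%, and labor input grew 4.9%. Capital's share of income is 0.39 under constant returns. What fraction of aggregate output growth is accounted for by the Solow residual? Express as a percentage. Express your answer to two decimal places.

The Solow residual accounted for 2.88% of growth.

Labor's share = 1 − 0.39 = 0.61.
Capital: 0.39 × 14.5 = 5.655 pp.
Labor input: 0.61 × 4.9 = 2.989 pp.
TFP growth = 8.9 − 8.644 = 0.256%.
TFP share of growth = 0.256 / 8.9 × 100 = 2.8764%.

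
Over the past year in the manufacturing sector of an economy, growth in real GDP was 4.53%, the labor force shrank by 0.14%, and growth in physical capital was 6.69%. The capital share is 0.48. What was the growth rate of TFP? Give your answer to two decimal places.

Labor's share = 1 − 0.48 = 0.52.
Physical capital: 0.48 × 6.69 = 3.2112 pp.
The labor force: 0.52 × (-0.14) = -0.0728 pp.
TFP growth = 4.53 − 3.1384 = 1.3916%.

1.39%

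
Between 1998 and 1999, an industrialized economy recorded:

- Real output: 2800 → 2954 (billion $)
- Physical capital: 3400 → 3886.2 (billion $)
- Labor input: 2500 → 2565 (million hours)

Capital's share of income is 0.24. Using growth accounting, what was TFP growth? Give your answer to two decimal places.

Real output growth = (2954 − 2800) / 2800 = 5.5%.
Physical capital growth = (3886.2 − 3400) / 3400 = 14.3%.
Labor input growth = (2565 − 2500) / 2500 = 2.6%.
Labor's share = 1 − 0.24 = 0.76.
Physical capital: 0.24 × 14.3 = 3.432 pp.
Labor input: 0.76 × 2.6 = 1.976 pp.
TFP growth = 5.5 − 5.408 = 0.092%.

TFP growth was 0.09%.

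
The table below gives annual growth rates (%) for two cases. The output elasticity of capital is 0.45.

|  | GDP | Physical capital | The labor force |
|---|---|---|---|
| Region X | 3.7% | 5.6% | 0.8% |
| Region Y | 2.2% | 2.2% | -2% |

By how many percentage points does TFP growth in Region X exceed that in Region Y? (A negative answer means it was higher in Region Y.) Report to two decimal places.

-1.57 percentage points

Labor's share = 1 − 0.45 = 0.55.
Region X: TFP = 3.7 − 2.52 − 0.44 = 0.74%.
Region Y: TFP = 2.2 − 0.99 + 1.1 = 2.31%.
Difference = 0.74 − (2.31) = -1.57 pp.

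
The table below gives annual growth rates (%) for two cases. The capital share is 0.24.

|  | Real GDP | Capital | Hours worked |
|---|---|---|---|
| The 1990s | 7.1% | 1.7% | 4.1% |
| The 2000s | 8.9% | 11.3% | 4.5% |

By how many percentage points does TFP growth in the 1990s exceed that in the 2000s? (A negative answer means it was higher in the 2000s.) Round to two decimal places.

Labor's share = 1 − 0.24 = 0.76.
The 1990s: TFP = 7.1 − 0.408 − 3.116 = 3.576%.
The 2000s: TFP = 8.9 − 2.712 − 3.42 = 2.768%.
Difference = 3.576 − (2.768) = 0.808 pp.

0.81 percentage points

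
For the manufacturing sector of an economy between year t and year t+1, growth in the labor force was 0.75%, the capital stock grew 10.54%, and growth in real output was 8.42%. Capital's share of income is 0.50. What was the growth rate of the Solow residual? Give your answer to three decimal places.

Labor's share = 1 − 0.5 = 0.5.
The capital stock: 0.5 × 10.54 = 5.27 pp.
The labor force: 0.5 × 0.75 = 0.375 pp.
TFP growth = 8.42 − 5.645 = 2.775%.

The Solow residual grew 2.775%.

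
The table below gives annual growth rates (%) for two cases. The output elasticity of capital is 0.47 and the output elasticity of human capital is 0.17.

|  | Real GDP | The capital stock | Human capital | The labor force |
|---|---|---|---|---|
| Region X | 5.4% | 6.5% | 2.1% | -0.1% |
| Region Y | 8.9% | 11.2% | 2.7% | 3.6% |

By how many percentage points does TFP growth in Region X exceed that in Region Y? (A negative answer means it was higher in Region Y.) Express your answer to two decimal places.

Labor's share = 1 − 0.47 − 0.17 = 0.36.
Region X: TFP = 5.4 − 3.055 − 0.357 + 0.036 = 2.024%.
Region Y: TFP = 8.9 − 5.264 − 0.459 − 1.296 = 1.881%.
Difference = 2.024 − (1.881) = 0.143 pp.

0.14 percentage points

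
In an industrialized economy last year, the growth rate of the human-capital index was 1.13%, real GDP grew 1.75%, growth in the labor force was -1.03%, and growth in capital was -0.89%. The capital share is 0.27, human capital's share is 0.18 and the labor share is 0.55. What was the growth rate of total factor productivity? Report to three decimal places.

Labor's share = 1 − 0.27 − 0.18 = 0.55.
Capital: 0.27 × (-0.89) = -0.2403 pp.
The human-capital index: 0.18 × 1.13 = 0.2034 pp.
The labor force: 0.55 × (-1.03) = -0.5665 pp.
TFP growth = 1.75 + 0.6034 = 2.3534%.

Total factor productivity growth was 2.353%.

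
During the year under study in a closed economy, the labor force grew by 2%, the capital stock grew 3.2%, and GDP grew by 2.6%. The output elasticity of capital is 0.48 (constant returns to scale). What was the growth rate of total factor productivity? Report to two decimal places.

Labor's share = 1 − 0.48 = 0.52.
The capital stock: 0.48 × 3.2 = 1.536 pp.
The labor force: 0.52 × 2 = 1.04 pp.
TFP growth = 2.6 − 2.576 = 0.024%.

Total factor productivity growth was 0.02%.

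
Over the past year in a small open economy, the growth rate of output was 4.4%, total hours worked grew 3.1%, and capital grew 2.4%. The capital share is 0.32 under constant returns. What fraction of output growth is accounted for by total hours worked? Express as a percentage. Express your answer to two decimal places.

Labor's share = 1 − 0.32 = 0.68.
Total hours worked contributed 0.68 × 3.1 = 2.108 pp.
Share of growth = 2.108 / 4.4 × 100 = 47.9091%.

Total hours worked accounted for 47.91% of growth.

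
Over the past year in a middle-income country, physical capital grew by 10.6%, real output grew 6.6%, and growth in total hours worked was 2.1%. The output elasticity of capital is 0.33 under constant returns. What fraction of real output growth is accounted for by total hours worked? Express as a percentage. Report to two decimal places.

Total hours worked accounted for 21.32% of growth.

Labor's share = 1 − 0.33 = 0.67.
Total hours worked contributed 0.67 × 2.1 = 1.407 pp.
Share of growth = 1.407 / 6.6 × 100 = 21.3182%.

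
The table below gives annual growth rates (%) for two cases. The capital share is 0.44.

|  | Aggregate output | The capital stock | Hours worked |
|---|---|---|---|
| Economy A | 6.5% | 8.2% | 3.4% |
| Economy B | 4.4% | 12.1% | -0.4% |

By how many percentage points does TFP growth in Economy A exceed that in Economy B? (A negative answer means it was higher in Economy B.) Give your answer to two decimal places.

Labor's share = 1 − 0.44 = 0.56.
Economy A: TFP = 6.5 − 3.608 − 1.904 = 0.988%.
Economy B: TFP = 4.4 − 5.324 + 0.224 = -0.7%.
Difference = 0.988 − (-0.7) = 1.688 pp.

1.69 percentage points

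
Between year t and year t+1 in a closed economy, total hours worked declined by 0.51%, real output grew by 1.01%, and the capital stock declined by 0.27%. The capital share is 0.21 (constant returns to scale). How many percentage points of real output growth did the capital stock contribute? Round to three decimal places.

Contribution = share × growth = 0.21 × (-0.27) = -0.0567 pp.

-0.057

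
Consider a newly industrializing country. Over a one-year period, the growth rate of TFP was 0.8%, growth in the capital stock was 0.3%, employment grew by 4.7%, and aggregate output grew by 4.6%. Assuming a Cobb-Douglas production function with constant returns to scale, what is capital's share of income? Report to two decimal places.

gY = gA + α·gK + (1−α)·gL, so gY − gA − gL = α(gK − gL).
4.6 − 0.8 − 4.7 = α × (0.3 − 4.7).
-0.9 = -4.4 α, so α = 0.2045.

0.20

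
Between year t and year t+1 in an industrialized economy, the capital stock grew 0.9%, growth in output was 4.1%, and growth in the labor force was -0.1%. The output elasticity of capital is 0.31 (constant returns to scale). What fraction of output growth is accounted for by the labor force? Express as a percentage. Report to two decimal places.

Labor's share = 1 − 0.31 = 0.69.
The labor force contributed 0.69 × (-0.1) = -0.069 pp.
Share of growth = -0.069 / 4.1 × 100 = -1.6829%.

The labor force accounted for -1.68% of growth.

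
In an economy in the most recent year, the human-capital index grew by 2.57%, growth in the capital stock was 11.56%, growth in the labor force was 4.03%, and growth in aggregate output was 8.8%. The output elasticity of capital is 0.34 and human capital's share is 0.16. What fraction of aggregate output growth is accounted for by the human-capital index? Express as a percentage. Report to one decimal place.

The human-capital index contributed 0.16 × 2.57 = 0.4112 pp.
Share of growth = 0.4112 / 8.8 × 100 = 4.673%.

4.7%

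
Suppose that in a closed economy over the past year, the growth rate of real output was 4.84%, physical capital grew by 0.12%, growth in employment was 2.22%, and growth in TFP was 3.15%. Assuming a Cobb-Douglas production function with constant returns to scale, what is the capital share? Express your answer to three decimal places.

The capital share is 0.252.

gY = gA + α·gK + (1−α)·gL, so gY − gA − gL = α(gK − gL).
4.84 − 3.15 − 2.22 = α × (0.12 − 2.22).
-0.53 = -2.1 α, so α = 0.25238.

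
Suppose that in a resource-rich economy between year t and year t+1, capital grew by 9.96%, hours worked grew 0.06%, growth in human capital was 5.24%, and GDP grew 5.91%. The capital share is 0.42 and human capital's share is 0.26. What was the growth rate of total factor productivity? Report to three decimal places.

Total factor productivity growth was 0.345%.

Labor's share = 1 − 0.42 − 0.26 = 0.32.
Capital: 0.42 × 9.96 = 4.1832 pp.
Human capital: 0.26 × 5.24 = 1.3624 pp.
Hours worked: 0.32 × 0.06 = 0.0192 pp.
TFP growth = 5.91 − 5.5648 = 0.3452%.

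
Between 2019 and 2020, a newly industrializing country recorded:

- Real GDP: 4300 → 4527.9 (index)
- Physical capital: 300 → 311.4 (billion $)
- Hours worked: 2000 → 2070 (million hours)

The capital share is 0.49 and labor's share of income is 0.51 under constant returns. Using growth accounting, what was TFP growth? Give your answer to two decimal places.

1.65%

Real GDP growth = (4527.9 − 4300) / 4300 = 5.3%.
Physical capital growth = (311.4 − 300) / 300 = 3.8%.
Hours worked growth = (2070 − 2000) / 2000 = 3.5%.
Labor's share = 1 − 0.49 = 0.51.
Physical capital: 0.49 × 3.8 = 1.862 pp.
Hours worked: 0.51 × 3.5 = 1.785 pp.
TFP growth = 5.3 − 3.647 = 1.653%.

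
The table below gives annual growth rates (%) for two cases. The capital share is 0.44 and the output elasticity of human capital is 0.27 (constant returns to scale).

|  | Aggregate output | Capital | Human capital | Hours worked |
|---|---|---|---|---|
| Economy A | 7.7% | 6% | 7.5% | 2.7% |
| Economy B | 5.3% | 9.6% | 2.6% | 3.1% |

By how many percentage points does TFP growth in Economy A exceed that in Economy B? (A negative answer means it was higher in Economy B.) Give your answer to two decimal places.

Labor's share = 1 − 0.44 − 0.27 = 0.29.
Economy A: TFP = 7.7 − 2.64 − 2.025 − 0.783 = 2.252%.
Economy B: TFP = 5.3 − 4.224 − 0.702 − 0.899 = -0.525%.
Difference = 2.252 − (-0.525) = 2.777 pp.

2.78 percentage points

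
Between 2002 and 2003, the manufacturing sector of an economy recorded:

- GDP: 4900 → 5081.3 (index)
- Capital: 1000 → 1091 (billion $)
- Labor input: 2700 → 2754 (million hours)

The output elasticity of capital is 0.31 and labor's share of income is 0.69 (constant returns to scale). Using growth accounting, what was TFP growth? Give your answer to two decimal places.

GDP growth = (5081.3 − 4900) / 4900 = 3.7%.
Capital growth = (1091 − 1000) / 1000 = 9.1%.
Labor input growth = (2754 − 2700) / 2700 = 2%.
Labor's share = 1 − 0.31 = 0.69.
Capital: 0.31 × 9.1 = 2.821 pp.
Labor input: 0.69 × 2 = 1.38 pp.
TFP growth = 3.7 − 4.201 = -0.501%.

-0.50%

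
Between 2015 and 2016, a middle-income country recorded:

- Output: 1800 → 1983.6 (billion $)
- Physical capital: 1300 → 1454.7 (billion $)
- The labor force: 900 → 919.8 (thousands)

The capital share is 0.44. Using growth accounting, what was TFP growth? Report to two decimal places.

Output growth = (1983.6 − 1800) / 1800 = 10.2%.
Physical capital growth = (1454.7 − 1300) / 1300 = 11.9%.
The labor force growth = (919.8 − 900) / 900 = 2.2%.
Labor's share = 1 − 0.44 = 0.56.
Physical capital: 0.44 × 11.9 = 5.236 pp.
The labor force: 0.56 × 2.2 = 1.232 pp.
TFP growth = 10.2 − 6.468 = 3.732%.

3.73%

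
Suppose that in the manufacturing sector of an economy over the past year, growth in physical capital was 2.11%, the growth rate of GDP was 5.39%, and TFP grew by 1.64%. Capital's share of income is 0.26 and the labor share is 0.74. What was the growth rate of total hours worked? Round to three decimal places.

4.326%

Labor's share = 1 − 0.26 = 0.74.
gY = gA + 0.26×2.11 + 0.74×g.
0.74×g = 5.39 − 1.64 − 0.5486 = 3.2014.
g = 3.2014 / 0.74 = 4.32622%.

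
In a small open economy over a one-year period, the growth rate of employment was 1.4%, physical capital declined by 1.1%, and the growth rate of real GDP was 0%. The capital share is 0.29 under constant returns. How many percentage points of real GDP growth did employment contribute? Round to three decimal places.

0.994

Labor's share = 1 − 0.29 = 0.71.
Contribution = share × growth = 0.71 × 1.4 = 0.994 pp.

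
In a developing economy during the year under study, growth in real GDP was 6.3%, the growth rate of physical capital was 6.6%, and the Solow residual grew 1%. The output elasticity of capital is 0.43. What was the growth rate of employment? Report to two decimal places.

4.32%

Labor's share = 1 − 0.43 = 0.57.
gY = gA + 0.43×6.6 + 0.57×g.
0.57×g = 6.3 − 1 − 2.838 = 2.462.
g = 2.462 / 0.57 = 4.3193%.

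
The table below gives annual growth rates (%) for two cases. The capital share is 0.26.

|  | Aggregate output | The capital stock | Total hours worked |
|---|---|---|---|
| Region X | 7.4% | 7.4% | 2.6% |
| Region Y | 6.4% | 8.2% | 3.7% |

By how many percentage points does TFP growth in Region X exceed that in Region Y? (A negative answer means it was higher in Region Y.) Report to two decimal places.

2.02 percentage points

Labor's share = 1 − 0.26 = 0.74.
Region X: TFP = 7.4 − 1.924 − 1.924 = 3.552%.
Region Y: TFP = 6.4 − 2.132 − 2.738 = 1.53%.
Difference = 3.552 − (1.53) = 2.022 pp.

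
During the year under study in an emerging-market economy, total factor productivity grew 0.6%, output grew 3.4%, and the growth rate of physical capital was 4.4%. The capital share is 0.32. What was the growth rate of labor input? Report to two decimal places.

2.05%

Labor's share = 1 − 0.32 = 0.68.
gY = gA + 0.32×4.4 + 0.68×g.
0.68×g = 3.4 − 0.6 − 1.408 = 1.392.
g = 1.392 / 0.68 = 2.0471%.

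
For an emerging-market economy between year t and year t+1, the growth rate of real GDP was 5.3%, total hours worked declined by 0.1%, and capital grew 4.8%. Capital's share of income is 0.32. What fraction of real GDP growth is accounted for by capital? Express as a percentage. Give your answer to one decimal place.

Capital contributed 0.32 × 4.8 = 1.536 pp.
Share of growth = 1.536 / 5.3 × 100 = 28.981%.

29.0%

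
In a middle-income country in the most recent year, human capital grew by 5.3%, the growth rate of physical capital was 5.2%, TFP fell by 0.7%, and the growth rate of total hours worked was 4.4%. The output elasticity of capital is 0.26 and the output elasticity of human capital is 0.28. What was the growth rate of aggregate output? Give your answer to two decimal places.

4.16%

Labor's share = 1 − 0.26 − 0.28 = 0.46.
Physical capital: 0.26 × 5.2 = 1.352 pp.
Human capital: 0.28 × 5.3 = 1.484 pp.
Total hours worked: 0.46 × 4.4 = 2.024 pp.
Output growth = -0.7 + 4.86 = 4.16%.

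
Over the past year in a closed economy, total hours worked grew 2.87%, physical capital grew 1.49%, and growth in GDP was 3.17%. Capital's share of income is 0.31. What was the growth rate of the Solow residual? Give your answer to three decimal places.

Labor's share = 1 − 0.31 = 0.69.
Physical capital: 0.31 × 1.49 = 0.4619 pp.
Total hours worked: 0.69 × 2.87 = 1.9803 pp.
TFP growth = 3.17 − 2.4422 = 0.7278%.

0.728%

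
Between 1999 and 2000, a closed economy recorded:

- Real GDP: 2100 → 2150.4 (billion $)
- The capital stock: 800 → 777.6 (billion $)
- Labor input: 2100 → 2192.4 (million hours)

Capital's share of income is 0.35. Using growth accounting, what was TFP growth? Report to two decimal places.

TFP grew 0.52%.

Real GDP growth = (2150.4 − 2100) / 2100 = 2.4%.
The capital stock growth = (777.6 − 800) / 800 = -2.8%.
Labor input growth = (2192.4 − 2100) / 2100 = 4.4%.
Labor's share = 1 − 0.35 = 0.65.
The capital stock: 0.35 × (-2.8) = -0.98 pp.
Labor input: 0.65 × 4.4 = 2.86 pp.
TFP growth = 2.4 − 1.88 = 0.52%.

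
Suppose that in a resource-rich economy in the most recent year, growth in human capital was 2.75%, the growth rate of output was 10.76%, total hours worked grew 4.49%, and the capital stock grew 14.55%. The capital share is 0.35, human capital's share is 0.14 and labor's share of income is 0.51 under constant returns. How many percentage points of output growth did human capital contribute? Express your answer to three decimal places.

0.385

Contribution = share × growth = 0.14 × 2.75 = 0.385 pp.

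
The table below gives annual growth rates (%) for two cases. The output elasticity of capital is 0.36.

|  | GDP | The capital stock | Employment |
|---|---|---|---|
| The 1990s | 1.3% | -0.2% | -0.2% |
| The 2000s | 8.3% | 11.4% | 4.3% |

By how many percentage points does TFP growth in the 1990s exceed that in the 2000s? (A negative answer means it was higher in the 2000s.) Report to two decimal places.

Labor's share = 1 − 0.36 = 0.64.
The 1990s: TFP = 1.3 + 0.072 + 0.128 = 1.5%.
The 2000s: TFP = 8.3 − 4.104 − 2.752 = 1.444%.
Difference = 1.5 − (1.444) = 0.056 pp.

0.06 percentage points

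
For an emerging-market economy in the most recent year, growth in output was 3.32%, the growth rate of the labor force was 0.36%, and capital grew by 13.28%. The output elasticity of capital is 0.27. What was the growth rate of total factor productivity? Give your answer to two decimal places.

-0.53%

Labor's share = 1 − 0.27 = 0.73.
Capital: 0.27 × 13.28 = 3.5856 pp.
The labor force: 0.73 × 0.36 = 0.2628 pp.
TFP growth = 3.32 − 3.8484 = -0.5284%.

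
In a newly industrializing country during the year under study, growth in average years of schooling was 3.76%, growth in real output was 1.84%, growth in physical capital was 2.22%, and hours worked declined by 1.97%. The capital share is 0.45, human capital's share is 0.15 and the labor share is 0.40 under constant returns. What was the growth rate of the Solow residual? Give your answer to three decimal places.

Labor's share = 1 − 0.45 − 0.15 = 0.4.
Physical capital: 0.45 × 2.22 = 0.999 pp.
Average years of schooling: 0.15 × 3.76 = 0.564 pp.
Hours worked: 0.4 × (-1.97) = -0.788 pp.
TFP growth = 1.84 − 0.775 = 1.065%.

1.065%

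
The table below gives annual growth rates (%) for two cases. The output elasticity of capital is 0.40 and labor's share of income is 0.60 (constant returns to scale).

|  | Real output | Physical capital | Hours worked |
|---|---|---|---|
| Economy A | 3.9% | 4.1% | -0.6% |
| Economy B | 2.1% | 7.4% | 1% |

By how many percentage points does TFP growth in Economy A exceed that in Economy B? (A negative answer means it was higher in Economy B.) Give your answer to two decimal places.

4.08 percentage points

Labor's share = 1 − 0.4 = 0.6.
Economy A: TFP = 3.9 − 1.64 + 0.36 = 2.62%.
Economy B: TFP = 2.1 − 2.96 − 0.6 = -1.46%.
Difference = 2.62 − (-1.46) = 4.08 pp.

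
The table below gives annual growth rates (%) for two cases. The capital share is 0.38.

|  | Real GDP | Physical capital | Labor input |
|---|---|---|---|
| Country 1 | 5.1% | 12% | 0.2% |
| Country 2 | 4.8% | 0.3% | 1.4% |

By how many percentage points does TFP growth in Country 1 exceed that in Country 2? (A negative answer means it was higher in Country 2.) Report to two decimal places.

-3.40 percentage points

Labor's share = 1 − 0.38 = 0.62.
Country 1: TFP = 5.1 − 4.56 − 0.124 = 0.416%.
Country 2: TFP = 4.8 − 0.114 − 0.868 = 3.818%.
Difference = 0.416 − (3.818) = -3.402 pp.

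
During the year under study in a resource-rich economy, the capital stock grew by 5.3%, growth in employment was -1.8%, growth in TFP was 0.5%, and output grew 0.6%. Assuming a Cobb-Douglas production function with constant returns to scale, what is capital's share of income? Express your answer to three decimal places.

gY = gA + α·gK + (1−α)·gL, so gY − gA − gL = α(gK − gL).
0.6 − 0.5 + 1.8 = α × (5.3 − (-1.8)).
1.9 = 7.1 α, so α = 0.26761.

α = 0.268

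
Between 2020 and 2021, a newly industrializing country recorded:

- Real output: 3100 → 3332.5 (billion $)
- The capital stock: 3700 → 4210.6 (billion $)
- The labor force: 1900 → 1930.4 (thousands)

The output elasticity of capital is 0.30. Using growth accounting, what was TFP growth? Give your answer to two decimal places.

2.24%

Real output growth = (3332.5 − 3100) / 3100 = 7.5%.
The capital stock growth = (4210.6 − 3700) / 3700 = 13.8%.
The labor force growth = (1930.4 − 1900) / 1900 = 1.6%.
Labor's share = 1 − 0.3 = 0.7.
The capital stock: 0.3 × 13.8 = 4.14 pp.
The labor force: 0.7 × 1.6 = 1.12 pp.
TFP growth = 7.5 − 5.26 = 2.24%.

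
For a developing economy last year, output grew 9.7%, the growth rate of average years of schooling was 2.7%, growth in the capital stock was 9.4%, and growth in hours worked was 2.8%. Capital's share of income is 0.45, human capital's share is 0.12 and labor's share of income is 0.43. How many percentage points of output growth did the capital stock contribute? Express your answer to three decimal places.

Contribution = share × growth = 0.45 × 9.4 = 4.23 pp.

4.230 pp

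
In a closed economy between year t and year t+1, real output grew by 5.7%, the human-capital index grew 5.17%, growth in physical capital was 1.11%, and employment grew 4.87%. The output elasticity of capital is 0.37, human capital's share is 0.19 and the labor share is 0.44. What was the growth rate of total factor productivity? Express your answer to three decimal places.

Labor's share = 1 − 0.37 − 0.19 = 0.44.
Physical capital: 0.37 × 1.11 = 0.4107 pp.
The human-capital index: 0.19 × 5.17 = 0.9823 pp.
Employment: 0.44 × 4.87 = 2.1428 pp.
TFP growth = 5.7 − 3.5358 = 2.1642%.

Total factor productivity growth was 2.164%.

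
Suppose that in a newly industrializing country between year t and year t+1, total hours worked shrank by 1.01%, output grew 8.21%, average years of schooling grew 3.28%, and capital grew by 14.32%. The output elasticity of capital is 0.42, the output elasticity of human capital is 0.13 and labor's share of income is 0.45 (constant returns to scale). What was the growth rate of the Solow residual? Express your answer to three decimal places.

2.224%

Labor's share = 1 − 0.42 − 0.13 = 0.45.
Capital: 0.42 × 14.32 = 6.0144 pp.
Average years of schooling: 0.13 × 3.28 = 0.4264 pp.
Total hours worked: 0.45 × (-1.01) = -0.4545 pp.
TFP growth = 8.21 − 5.9863 = 2.2237%.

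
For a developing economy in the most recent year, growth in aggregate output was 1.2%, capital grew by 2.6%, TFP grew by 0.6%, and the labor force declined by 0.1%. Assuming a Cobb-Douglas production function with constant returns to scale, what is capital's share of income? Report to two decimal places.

gY = gA + α·gK + (1−α)·gL, so gY − gA − gL = α(gK − gL).
1.2 − 0.6 + 0.1 = α × (2.6 − (-0.1)).
0.7 = 2.7 α, so α = 0.2593.

Capital's share of income is 0.26.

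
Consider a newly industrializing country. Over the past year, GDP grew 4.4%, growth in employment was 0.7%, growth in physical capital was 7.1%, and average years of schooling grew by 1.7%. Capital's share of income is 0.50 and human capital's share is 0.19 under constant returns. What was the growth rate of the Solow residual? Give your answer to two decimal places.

Labor's share = 1 − 0.5 − 0.19 = 0.31.
Physical capital: 0.5 × 7.1 = 3.55 pp.
Average years of schooling: 0.19 × 1.7 = 0.323 pp.
Employment: 0.31 × 0.7 = 0.217 pp.
TFP growth = 4.4 − 4.09 = 0.31%.

0.31%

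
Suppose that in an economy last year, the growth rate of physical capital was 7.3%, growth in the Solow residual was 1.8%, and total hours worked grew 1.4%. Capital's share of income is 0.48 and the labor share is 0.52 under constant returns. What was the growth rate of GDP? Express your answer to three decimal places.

Labor's share = 1 − 0.48 = 0.52.
Physical capital: 0.48 × 7.3 = 3.504 pp.
Total hours worked: 0.52 × 1.4 = 0.728 pp.
Output growth = 1.8 + 4.232 = 6.032%.

GDP grew 6.032%.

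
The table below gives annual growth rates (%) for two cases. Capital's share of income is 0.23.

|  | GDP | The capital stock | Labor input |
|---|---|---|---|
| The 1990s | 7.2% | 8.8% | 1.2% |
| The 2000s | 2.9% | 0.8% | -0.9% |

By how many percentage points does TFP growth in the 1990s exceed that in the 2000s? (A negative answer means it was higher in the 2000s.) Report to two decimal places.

0.84 percentage points

Labor's share = 1 − 0.23 = 0.77.
The 1990s: TFP = 7.2 − 2.024 − 0.924 = 4.252%.
The 2000s: TFP = 2.9 − 0.184 + 0.693 = 3.409%.
Difference = 4.252 − (3.409) = 0.843 pp.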